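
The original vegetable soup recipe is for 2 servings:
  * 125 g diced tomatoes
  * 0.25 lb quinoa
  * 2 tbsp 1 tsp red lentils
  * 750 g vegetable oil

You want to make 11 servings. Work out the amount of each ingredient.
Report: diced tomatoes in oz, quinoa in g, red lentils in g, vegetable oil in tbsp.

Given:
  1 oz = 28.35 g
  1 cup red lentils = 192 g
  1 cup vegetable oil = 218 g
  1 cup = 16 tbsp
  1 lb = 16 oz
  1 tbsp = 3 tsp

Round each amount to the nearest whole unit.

Scaling factor: 11/2 = 5.5.
diced tomatoes: 125 g × 11/2 ÷ 28.35 g/oz ≈ 24 oz
quinoa: 0.25 lb × 11/2 × 16 oz/lb × 28.35 g/oz ≈ 624 g
red lentils: (2 tbsp + 1 tsp = 7/3 tbsp) × 11/2 ÷ 16 tbsp/cup × 192 g/cup = 154 g
vegetable oil: 750 g × 11/2 ÷ 218 g/cup × 16 tbsp/cup ≈ 303 tbsp

diced tomatoes: 24 oz; quinoa: 624 g; red lentils: 154 g; vegetable oil: 303 tbsp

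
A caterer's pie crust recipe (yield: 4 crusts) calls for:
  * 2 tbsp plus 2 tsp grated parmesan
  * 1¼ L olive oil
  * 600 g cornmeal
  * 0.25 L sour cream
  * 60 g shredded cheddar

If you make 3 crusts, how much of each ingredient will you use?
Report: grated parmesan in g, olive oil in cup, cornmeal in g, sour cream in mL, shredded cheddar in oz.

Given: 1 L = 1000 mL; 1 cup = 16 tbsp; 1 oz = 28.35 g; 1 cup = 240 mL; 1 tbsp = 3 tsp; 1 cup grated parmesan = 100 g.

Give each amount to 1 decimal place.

grated parmesan: 12.5 g; olive oil: 3.9 cup; cornmeal: 450.0 g; sour cream: 187.5 mL; shredded cheddar: 1.6 oz

Scaling factor: 3/4 = 0.75.
grated parmesan: (2 tbsp + 2 tsp = 8/3 tbsp) × 3/4 ÷ 16 tbsp/cup × 100 g/cup = 12.5 g
olive oil: 1.25 L × 3/4 × 1000 mL/L ÷ 240 mL/cup ≈ 3.9 cup
cornmeal: 600 g × 3/4 = 450.0 g
sour cream: 0.25 L × 3/4 × 1000 mL/L = 187.5 mL
shredded cheddar: 60 g × 3/4 ÷ 28.35 g/oz ≈ 1.6 oz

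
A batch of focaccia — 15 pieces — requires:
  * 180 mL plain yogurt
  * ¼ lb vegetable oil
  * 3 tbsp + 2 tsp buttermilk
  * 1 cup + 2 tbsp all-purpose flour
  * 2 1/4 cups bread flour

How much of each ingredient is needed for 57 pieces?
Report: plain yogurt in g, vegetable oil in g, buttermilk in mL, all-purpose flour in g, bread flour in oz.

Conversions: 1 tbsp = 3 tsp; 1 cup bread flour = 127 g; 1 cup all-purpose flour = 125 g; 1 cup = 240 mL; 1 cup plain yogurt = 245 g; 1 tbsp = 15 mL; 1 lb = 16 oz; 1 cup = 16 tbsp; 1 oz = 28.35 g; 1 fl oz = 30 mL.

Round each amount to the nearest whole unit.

plain yogurt: 698 g; vegetable oil: 431 g; buttermilk: 209 mL; all-purpose flour: 534 g; bread flour: 38 oz

Scaling factor: 57/15 = 19/5 = 3.8.
plain yogurt: 180 mL × 19/5 ÷ 240 mL/cup × 245 g/cup ≈ 698 g
vegetable oil: 0.25 lb × 19/5 × 16 oz/lb × 28.35 g/oz ≈ 431 g
buttermilk: (3 tbsp + 2 tsp = 11/3 tbsp) × 19/5 × 15 mL/tbsp = 209 mL
all-purpose flour: (1 cup + 2 tbsp = 1.125 cup) × 19/5 × 125 g/cup ≈ 534 g
bread flour: 2.25 cup × 19/5 × 127 g/cup ÷ 28.35 g/oz ≈ 38 oz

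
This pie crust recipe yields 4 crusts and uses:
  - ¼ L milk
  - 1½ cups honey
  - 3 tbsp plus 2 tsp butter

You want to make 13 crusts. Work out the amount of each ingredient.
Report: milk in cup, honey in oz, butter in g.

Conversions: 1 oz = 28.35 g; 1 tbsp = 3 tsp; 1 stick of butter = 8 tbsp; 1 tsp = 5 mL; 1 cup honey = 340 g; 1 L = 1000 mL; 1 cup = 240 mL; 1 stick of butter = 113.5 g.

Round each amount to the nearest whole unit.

Scaling factor: 13/4 = 3.25.
milk: 0.25 L × 13/4 × 1000 mL/L ÷ 240 mL/cup ≈ 3 cup
honey: 1.5 cup × 13/4 × 340 g/cup ÷ 28.35 g/oz ≈ 58 oz
butter: (3 tbsp + 2 tsp = 11/3 tbsp) × 13/4 ÷ 8 tbsp/stick × 113.5 g/stick ≈ 169 g

milk: 3 cup; honey: 58 oz; butter: 169 g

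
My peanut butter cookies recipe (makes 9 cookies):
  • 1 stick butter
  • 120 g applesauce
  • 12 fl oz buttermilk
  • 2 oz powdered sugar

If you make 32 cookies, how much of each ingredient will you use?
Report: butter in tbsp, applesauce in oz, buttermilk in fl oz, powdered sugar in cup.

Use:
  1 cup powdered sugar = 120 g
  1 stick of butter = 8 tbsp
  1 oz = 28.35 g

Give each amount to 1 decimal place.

butter: 28.4 tbsp; applesauce: 15.0 oz; buttermilk: 42.7 fl oz; powdered sugar: 1.7 cup

Scaling factor: 32/9.
butter: 1 stick × 32/9 × 8 tbsp/stick ≈ 28.4 tbsp
applesauce: 120 g × 32/9 ÷ 28.35 g/oz ≈ 15.0 oz
buttermilk: 12 fl oz × 32/9 ≈ 42.7 fl oz
powdered sugar: 2 oz × 32/9 × 28.35 g/oz ÷ 120 g/cup ≈ 1.7 cup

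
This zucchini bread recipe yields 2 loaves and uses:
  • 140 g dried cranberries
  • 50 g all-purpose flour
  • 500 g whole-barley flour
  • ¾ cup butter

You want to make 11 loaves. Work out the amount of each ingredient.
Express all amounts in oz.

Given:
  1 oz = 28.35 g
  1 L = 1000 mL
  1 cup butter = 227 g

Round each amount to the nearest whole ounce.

Scaling factor: 11/2 = 5.5.
dried cranberries: 140 g × 11/2 ÷ 28.35 g/oz ≈ 27 oz
all-purpose flour: 50 g × 11/2 ÷ 28.35 g/oz ≈ 10 oz
whole-barley flour: 500 g × 11/2 ÷ 28.35 g/oz ≈ 97 oz
butter: 0.75 cup × 11/2 × 227 g/cup ÷ 28.35 g/oz ≈ 33 oz

dried cranberries: 27 oz; all-purpose flour: 10 oz; whole-barley flour: 97 oz; butter: 33 oz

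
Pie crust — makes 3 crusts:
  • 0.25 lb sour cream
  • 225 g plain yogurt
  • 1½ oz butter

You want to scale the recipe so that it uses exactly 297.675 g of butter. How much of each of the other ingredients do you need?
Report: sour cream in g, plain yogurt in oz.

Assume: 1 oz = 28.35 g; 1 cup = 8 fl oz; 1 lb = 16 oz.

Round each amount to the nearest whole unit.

The original recipe has 42.525 g of butter, so the scaling factor is 297.675 ÷ 42.525 = 7.
sour cream: 0.25 lb × 7 × 16 oz/lb × 28.35 g/oz ≈ 794 g
plain yogurt: 225 g × 7 ÷ 28.35 g/oz ≈ 56 oz

sour cream: 794 g; plain yogurt: 56 oz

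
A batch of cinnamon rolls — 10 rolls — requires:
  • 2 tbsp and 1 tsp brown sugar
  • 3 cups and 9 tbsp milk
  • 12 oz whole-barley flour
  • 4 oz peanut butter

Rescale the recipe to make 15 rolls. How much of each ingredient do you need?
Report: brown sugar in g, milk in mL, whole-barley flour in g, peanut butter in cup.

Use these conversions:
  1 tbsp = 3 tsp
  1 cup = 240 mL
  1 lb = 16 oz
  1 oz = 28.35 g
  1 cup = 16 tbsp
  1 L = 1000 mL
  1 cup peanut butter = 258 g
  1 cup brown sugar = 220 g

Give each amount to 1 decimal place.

brown sugar: 48.1 g; milk: 1282.5 mL; whole-barley flour: 510.3 g; peanut butter: 0.7 cup

Scaling factor: 15/10 = 3/2 = 1.5.
brown sugar: (2 tbsp + 1 tsp = 7/3 tbsp) × 3/2 ÷ 16 tbsp/cup × 220 g/cup ≈ 48.1 g
milk: (3 cup + 9 tbsp = 3.5625 cup) × 3/2 × 240 mL/cup = 1282.5 mL
whole-barley flour: 12 oz × 3/2 × 28.35 g/oz = 510.3 g
peanut butter: 4 oz × 3/2 × 28.35 g/oz ÷ 258 g/cup ≈ 0.7 cup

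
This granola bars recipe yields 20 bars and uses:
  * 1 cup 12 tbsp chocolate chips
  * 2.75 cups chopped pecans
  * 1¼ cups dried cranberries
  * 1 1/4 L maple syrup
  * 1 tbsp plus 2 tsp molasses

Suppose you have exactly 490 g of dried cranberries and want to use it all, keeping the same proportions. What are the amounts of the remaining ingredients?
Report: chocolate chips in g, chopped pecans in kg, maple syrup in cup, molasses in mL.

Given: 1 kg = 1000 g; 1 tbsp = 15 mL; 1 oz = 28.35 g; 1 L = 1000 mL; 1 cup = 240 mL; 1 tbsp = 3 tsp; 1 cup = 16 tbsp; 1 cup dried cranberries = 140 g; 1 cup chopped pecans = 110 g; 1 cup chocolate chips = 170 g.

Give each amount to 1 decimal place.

The original recipe has 175 g of dried cranberries, so the scaling factor is 490 ÷ 175 = 14/5 = 2.8.
chocolate chips: (1 cup + 12 tbsp = 1.75 cup) × 14/5 × 170 g/cup = 833.0 g
chopped pecans: 2.75 cup × 14/5 × 110 g/cup ÷ 1000 g/kg ≈ 0.8 kg
maple syrup: 1.25 L × 14/5 × 1000 mL/L ÷ 240 mL/cup ≈ 14.6 cup
molasses: (1 tbsp + 2 tsp = 5/3 tbsp) × 14/5 × 15 mL/tbsp = 70.0 mL

chocolate chips: 833.0 g; chopped pecans: 0.8 kg; maple syrup: 14.6 cup; molasses: 70.0 mL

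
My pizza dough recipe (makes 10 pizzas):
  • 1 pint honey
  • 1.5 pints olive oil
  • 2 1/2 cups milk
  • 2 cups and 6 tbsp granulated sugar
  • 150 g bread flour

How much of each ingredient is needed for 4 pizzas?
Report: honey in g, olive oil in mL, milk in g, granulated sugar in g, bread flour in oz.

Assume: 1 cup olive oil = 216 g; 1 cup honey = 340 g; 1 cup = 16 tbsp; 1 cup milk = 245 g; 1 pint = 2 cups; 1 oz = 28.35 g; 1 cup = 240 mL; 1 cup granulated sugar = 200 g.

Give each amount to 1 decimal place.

honey: 272.0 g; olive oil: 288.0 mL; milk: 245.0 g; granulated sugar: 190.0 g; bread flour: 2.1 oz

Scaling factor: 4/10 = 2/5 = 0.4.
honey: 1 pint × 2/5 × 2 cup/pint × 340 g/cup = 272.0 g
olive oil: 1.5 pint × 2/5 × 2 cup/pint × 240 mL/cup = 288.0 mL
milk: 2.5 cup × 2/5 × 245 g/cup = 245.0 g
granulated sugar: (2 cup + 6 tbsp = 2.375 cup) × 2/5 × 200 g/cup = 190.0 g
bread flour: 150 g × 2/5 ÷ 28.35 g/oz ≈ 2.1 oz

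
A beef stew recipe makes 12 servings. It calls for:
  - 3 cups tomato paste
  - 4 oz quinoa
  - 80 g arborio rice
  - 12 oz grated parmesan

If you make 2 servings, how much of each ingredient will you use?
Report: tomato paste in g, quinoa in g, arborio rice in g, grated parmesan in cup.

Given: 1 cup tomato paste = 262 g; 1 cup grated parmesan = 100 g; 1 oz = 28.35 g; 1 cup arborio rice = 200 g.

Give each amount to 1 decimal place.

Scaling factor: 2/12 = 1/6.
tomato paste: 3 cup × 1/6 × 262 g/cup = 131.0 g
quinoa: 4 oz × 1/6 × 28.35 g/oz = 18.9 g
arborio rice: 80 g × 1/6 ≈ 13.3 g
grated parmesan: 12 oz × 1/6 × 28.35 g/oz ÷ 100 g/cup ≈ 0.6 cup

tomato paste: 131.0 g; quinoa: 18.9 g; arborio rice: 13.3 g; grated parmesan: 0.6 cup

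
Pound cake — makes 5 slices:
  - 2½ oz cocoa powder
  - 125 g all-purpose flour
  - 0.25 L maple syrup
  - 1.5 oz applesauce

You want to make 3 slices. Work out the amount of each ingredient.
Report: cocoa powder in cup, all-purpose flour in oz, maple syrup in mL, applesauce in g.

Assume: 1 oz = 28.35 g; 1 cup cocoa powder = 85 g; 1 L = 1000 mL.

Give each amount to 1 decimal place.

cocoa powder: 0.5 cup; all-purpose flour: 2.6 oz; maple syrup: 150.0 mL; applesauce: 25.5 g

Scaling factor: 3/5 = 0.6.
cocoa powder: 2.5 oz × 3/5 × 28.35 g/oz ÷ 85 g/cup ≈ 0.5 cup
all-purpose flour: 125 g × 3/5 ÷ 28.35 g/oz ≈ 2.6 oz
maple syrup: 0.25 L × 3/5 × 1000 mL/L = 150.0 mL
applesauce: 1.5 oz × 3/5 × 28.35 g/oz ≈ 25.5 g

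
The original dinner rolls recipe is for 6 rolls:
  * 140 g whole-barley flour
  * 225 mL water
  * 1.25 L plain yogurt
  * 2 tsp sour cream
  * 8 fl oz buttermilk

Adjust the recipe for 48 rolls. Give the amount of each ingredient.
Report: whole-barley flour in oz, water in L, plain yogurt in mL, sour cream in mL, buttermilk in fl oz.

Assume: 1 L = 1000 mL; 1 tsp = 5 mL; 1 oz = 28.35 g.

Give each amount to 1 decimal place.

whole-barley flour: 39.5 oz; water: 1.8 L; plain yogurt: 10000.0 mL; sour cream: 80.0 mL; buttermilk: 64.0 fl oz

Scaling factor: 48/6 = 8.
whole-barley flour: 140 g × 8 ÷ 28.35 g/oz ≈ 39.5 oz
water: 225 mL × 8 ÷ 1000 mL/L = 1.8 L
plain yogurt: 1.25 L × 8 × 1000 mL/L = 10000.0 mL
sour cream: 2 tsp × 8 × 5 mL/tsp = 80.0 mL
buttermilk: 8 fl oz × 8 = 64.0 fl oz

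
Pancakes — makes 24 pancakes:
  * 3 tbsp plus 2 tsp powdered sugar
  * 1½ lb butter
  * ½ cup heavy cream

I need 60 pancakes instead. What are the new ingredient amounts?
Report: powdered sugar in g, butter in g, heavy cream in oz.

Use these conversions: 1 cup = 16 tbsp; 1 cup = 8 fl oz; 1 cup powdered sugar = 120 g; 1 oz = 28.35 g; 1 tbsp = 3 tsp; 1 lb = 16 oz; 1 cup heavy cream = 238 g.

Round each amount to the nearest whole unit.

Scaling factor: 60/24 = 5/2 = 2.5.
powdered sugar: (3 tbsp + 2 tsp = 11/3 tbsp) × 5/2 ÷ 16 tbsp/cup × 120 g/cup ≈ 69 g
butter: 1.5 lb × 5/2 × 16 oz/lb × 28.35 g/oz = 1701 g
heavy cream: 0.5 cup × 5/2 × 238 g/cup ÷ 28.35 g/oz ≈ 10 oz

powdered sugar: 69 g; butter: 1701 g; heavy cream: 10 oz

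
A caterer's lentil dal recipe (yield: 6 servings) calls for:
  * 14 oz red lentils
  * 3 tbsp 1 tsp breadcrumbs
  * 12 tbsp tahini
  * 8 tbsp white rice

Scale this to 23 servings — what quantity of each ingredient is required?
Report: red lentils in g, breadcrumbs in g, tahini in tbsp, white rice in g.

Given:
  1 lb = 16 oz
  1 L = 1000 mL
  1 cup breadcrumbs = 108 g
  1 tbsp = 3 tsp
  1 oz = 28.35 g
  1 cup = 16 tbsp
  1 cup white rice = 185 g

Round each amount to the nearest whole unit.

red lentils: 1521 g; breadcrumbs: 86 g; tahini: 46 tbsp; white rice: 355 g

Scaling factor: 23/6.
red lentils: 14 oz × 23/6 × 28.35 g/oz ≈ 1521 g
breadcrumbs: (3 tbsp + 1 tsp = 10/3 tbsp) × 23/6 ÷ 16 tbsp/cup × 108 g/cup ≈ 86 g
tahini: 12 tbsp × 23/6 = 46 tbsp
white rice: 8 tbsp × 23/6 ÷ 16 tbsp/cup × 185 g/cup ≈ 355 g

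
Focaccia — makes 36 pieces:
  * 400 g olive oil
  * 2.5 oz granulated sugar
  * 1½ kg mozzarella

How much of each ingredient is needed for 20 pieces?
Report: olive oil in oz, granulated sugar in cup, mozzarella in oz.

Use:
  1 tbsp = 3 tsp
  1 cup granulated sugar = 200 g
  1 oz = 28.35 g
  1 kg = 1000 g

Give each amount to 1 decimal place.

Scaling factor: 20/36 = 5/9.
olive oil: 400 g × 5/9 ÷ 28.35 g/oz ≈ 7.8 oz
granulated sugar: 2.5 oz × 5/9 × 28.35 g/oz ÷ 200 g/cup ≈ 0.2 cup
mozzarella: 1.5 kg × 5/9 × 1000 g/kg ÷ 28.35 g/oz ≈ 29.4 oz

olive oil: 7.8 oz; granulated sugar: 0.2 cup; mozzarella: 29.4 oz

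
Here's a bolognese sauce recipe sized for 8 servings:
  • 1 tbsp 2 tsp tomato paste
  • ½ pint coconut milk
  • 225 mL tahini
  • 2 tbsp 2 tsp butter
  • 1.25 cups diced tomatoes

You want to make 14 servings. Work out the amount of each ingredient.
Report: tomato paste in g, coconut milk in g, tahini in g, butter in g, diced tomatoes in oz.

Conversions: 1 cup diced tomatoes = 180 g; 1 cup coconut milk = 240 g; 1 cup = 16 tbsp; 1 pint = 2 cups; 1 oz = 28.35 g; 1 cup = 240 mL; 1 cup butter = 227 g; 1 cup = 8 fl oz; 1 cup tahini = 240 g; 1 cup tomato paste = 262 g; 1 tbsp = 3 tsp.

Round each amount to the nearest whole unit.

tomato paste: 48 g; coconut milk: 420 g; tahini: 394 g; butter: 66 g; diced tomatoes: 14 oz

Scaling factor: 14/8 = 7/4 = 1.75.
tomato paste: (1 tbsp + 2 tsp = 5/3 tbsp) × 7/4 ÷ 16 tbsp/cup × 262 g/cup ≈ 48 g
coconut milk: 0.5 pint × 7/4 × 2 cup/pint × 240 g/cup = 420 g
tahini: 225 mL × 7/4 ÷ 240 mL/cup × 240 g/cup ≈ 394 g
butter: (2 tbsp + 2 tsp = 8/3 tbsp) × 7/4 ÷ 16 tbsp/cup × 227 g/cup ≈ 66 g
diced tomatoes: 1.25 cup × 7/4 × 180 g/cup ÷ 28.35 g/oz ≈ 14 oz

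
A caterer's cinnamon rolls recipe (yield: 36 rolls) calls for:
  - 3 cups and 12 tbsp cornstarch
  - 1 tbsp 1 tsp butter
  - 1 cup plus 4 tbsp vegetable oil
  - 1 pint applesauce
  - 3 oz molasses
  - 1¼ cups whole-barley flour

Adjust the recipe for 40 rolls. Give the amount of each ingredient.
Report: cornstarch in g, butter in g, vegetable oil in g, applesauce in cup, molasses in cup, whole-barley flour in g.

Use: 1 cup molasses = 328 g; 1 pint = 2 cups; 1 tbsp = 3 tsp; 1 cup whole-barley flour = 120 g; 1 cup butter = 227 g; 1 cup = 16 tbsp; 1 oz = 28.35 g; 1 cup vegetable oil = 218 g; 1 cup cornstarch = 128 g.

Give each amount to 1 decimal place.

cornstarch: 533.3 g; butter: 21.0 g; vegetable oil: 302.8 g; applesauce: 2.2 cup; molasses: 0.3 cup; whole-barley flour: 166.7 g

Scaling factor: 40/36 = 10/9.
cornstarch: (3 cup + 12 tbsp = 3.75 cup) × 10/9 × 128 g/cup ≈ 533.3 g
butter: (1 tbsp + 1 tsp = 4/3 tbsp) × 10/9 ÷ 16 tbsp/cup × 227 g/cup ≈ 21.0 g
vegetable oil: (1 cup + 4 tbsp = 1.25 cup) × 10/9 × 218 g/cup ≈ 302.8 g
applesauce: 1 pint × 10/9 × 2 cup/pint ≈ 2.2 cup
molasses: 3 oz × 10/9 × 28.35 g/oz ÷ 328 g/cup ≈ 0.3 cup
whole-barley flour: 1.25 cup × 10/9 × 120 g/cup ≈ 166.7 g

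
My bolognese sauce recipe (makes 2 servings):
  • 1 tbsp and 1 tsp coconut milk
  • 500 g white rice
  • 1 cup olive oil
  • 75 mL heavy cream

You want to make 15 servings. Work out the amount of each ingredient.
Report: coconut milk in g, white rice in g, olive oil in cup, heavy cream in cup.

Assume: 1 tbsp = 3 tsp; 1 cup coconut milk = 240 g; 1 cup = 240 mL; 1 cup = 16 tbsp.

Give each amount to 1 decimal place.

coconut milk: 150.0 g; white rice: 3750.0 g; olive oil: 7.5 cup; heavy cream: 2.3 cup

Scaling factor: 15/2 = 7.5.
coconut milk: (1 tbsp + 1 tsp = 4/3 tbsp) × 15/2 ÷ 16 tbsp/cup × 240 g/cup = 150.0 g
white rice: 500 g × 15/2 = 3750.0 g
olive oil: 1 cup × 15/2 = 7.5 cup
heavy cream: 75 mL × 15/2 ÷ 240 mL/cup ≈ 2.3 cup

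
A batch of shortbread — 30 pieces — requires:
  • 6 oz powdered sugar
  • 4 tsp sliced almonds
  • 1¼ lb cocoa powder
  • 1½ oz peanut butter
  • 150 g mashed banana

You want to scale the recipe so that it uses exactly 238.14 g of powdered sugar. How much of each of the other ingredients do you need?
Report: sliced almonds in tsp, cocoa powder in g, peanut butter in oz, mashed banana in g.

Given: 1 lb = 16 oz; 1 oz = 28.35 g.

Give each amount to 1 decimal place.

sliced almonds: 5.6 tsp; cocoa powder: 793.8 g; peanut butter: 2.1 oz; mashed banana: 210.0 g

The original recipe has 170.1 g of powdered sugar, so the scaling factor is 238.14 ÷ 170.1 = 7/5 = 1.4.
sliced almonds: 4 tsp × 7/5 = 5.6 tsp
cocoa powder: 1.25 lb × 7/5 × 16 oz/lb × 28.35 g/oz = 793.8 g
peanut butter: 1.5 oz × 7/5 = 2.1 oz
mashed banana: 150 g × 7/5 = 210.0 g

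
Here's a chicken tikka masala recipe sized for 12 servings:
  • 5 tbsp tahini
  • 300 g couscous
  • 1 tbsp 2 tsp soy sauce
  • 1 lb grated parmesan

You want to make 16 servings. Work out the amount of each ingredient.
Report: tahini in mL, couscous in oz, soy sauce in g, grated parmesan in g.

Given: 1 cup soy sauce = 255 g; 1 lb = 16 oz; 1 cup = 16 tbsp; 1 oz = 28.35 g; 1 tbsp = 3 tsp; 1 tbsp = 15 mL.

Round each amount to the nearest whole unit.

Scaling factor: 16/12 = 4/3.
tahini: 5 tbsp × 4/3 × 15 mL/tbsp = 100 mL
couscous: 300 g × 4/3 ÷ 28.35 g/oz ≈ 14 oz
soy sauce: (1 tbsp + 2 tsp = 5/3 tbsp) × 4/3 ÷ 16 tbsp/cup × 255 g/cup ≈ 35 g
grated parmesan: 1 lb × 4/3 × 16 oz/lb × 28.35 g/oz ≈ 605 g

tahini: 100 mL; couscous: 14 oz; soy sauce: 35 g; grated parmesan: 605 g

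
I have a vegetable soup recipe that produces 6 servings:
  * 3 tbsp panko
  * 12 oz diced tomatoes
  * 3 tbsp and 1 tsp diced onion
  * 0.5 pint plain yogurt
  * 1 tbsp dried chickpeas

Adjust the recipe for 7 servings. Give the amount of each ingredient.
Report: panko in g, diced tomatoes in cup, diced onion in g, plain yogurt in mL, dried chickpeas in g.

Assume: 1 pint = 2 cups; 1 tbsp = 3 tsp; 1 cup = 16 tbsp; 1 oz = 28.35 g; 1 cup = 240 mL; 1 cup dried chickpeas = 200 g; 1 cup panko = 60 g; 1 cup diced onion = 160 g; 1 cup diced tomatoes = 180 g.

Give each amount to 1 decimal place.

panko: 13.1 g; diced tomatoes: 2.2 cup; diced onion: 38.9 g; plain yogurt: 280.0 mL; dried chickpeas: 14.6 g

Scaling factor: 7/6.
panko: 3 tbsp × 7/6 ÷ 16 tbsp/cup × 60 g/cup ≈ 13.1 g
diced tomatoes: 12 oz × 7/6 × 28.35 g/oz ÷ 180 g/cup ≈ 2.2 cup
diced onion: (3 tbsp + 1 tsp = 10/3 tbsp) × 7/6 ÷ 16 tbsp/cup × 160 g/cup ≈ 38.9 g
plain yogurt: 0.5 pint × 7/6 × 2 cup/pint × 240 mL/cup = 280.0 mL
dried chickpeas: 1 tbsp × 7/6 ÷ 16 tbsp/cup × 200 g/cup ≈ 14.6 g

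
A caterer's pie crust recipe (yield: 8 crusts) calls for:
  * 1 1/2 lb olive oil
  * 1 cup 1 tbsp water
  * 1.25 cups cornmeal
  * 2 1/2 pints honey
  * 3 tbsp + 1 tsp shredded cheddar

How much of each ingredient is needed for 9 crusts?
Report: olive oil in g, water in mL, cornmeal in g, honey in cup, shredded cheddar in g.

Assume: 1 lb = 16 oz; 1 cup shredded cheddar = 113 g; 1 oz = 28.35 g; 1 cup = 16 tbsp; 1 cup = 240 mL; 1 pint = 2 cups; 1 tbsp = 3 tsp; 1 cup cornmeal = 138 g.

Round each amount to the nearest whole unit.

Scaling factor: 9/8 = 1.125.
olive oil: 1.5 lb × 9/8 × 16 oz/lb × 28.35 g/oz ≈ 765 g
water: (1 cup + 1 tbsp = 1.0625 cup) × 9/8 × 240 mL/cup ≈ 287 mL
cornmeal: 1.25 cup × 9/8 × 138 g/cup ≈ 194 g
honey: 2.5 pint × 9/8 × 2 cup/pint ≈ 6 cup
shredded cheddar: (3 tbsp + 1 tsp = 10/3 tbsp) × 9/8 ÷ 16 tbsp/cup × 113 g/cup ≈ 26 g

olive oil: 765 g; water: 287 mL; cornmeal: 194 g; honey: 6 cup; shredded cheddar: 26 g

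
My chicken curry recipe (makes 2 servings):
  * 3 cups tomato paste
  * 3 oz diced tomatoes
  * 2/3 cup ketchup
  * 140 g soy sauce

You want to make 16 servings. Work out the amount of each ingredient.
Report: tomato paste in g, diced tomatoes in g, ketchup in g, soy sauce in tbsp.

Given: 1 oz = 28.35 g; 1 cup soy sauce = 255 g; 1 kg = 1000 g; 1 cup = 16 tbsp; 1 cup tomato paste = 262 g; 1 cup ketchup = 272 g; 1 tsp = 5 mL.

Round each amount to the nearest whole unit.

Scaling factor: 16/2 = 8.
tomato paste: 3 cup × 8 × 262 g/cup = 6288 g
diced tomatoes: 3 oz × 8 × 28.35 g/oz ≈ 680 g
ketchup: 2/3 cup × 8 × 272 g/cup ≈ 1451 g
soy sauce: 140 g × 8 ÷ 255 g/cup × 16 tbsp/cup ≈ 70 tbsp

tomato paste: 6288 g; diced tomatoes: 680 g; ketchup: 1451 g; soy sauce: 70 tbsp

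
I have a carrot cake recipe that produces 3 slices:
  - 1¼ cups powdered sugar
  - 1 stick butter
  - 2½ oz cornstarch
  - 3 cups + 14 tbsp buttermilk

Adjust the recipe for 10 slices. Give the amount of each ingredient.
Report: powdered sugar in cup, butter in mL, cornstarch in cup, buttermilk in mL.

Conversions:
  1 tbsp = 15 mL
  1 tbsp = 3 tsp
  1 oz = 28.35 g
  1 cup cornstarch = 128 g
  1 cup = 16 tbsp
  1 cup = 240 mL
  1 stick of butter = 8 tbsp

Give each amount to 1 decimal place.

Scaling factor: 10/3.
powdered sugar: 1.25 cup × 10/3 ≈ 4.2 cup
butter: 1 stick × 10/3 × 8 tbsp/stick × 15 mL/tbsp = 400.0 mL
cornstarch: 2.5 oz × 10/3 × 28.35 g/oz ÷ 128 g/cup ≈ 1.8 cup
buttermilk: (3 cup + 14 tbsp = 3.875 cup) × 10/3 × 240 mL/cup = 3100.0 mL

powdered sugar: 4.2 cup; butter: 400.0 mL; cornstarch: 1.8 cup; buttermilk: 3100.0 mL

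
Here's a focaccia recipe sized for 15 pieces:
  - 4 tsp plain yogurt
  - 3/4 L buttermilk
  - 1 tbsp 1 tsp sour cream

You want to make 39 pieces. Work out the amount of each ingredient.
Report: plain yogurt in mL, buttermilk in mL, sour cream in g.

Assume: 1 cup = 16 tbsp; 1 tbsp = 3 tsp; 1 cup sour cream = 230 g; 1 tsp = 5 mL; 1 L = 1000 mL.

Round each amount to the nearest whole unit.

Scaling factor: 39/15 = 13/5 = 2.6.
plain yogurt: 4 tsp × 13/5 × 5 mL/tsp = 52 mL
buttermilk: 0.75 L × 13/5 × 1000 mL/L = 1950 mL
sour cream: (1 tbsp + 1 tsp = 4/3 tbsp) × 13/5 ÷ 16 tbsp/cup × 230 g/cup ≈ 50 g

plain yogurt: 52 mL; buttermilk: 1950 mL; sour cream: 50 g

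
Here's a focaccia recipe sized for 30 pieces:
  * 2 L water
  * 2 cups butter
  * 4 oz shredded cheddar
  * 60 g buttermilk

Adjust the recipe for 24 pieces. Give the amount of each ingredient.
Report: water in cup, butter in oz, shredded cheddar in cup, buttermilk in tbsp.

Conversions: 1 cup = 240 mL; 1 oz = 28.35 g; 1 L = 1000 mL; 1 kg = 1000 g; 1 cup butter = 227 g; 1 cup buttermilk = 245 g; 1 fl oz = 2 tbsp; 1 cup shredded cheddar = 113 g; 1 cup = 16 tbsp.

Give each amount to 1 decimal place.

Scaling factor: 24/30 = 4/5 = 0.8.
water: 2 L × 4/5 × 1000 mL/L ÷ 240 mL/cup ≈ 6.7 cup
butter: 2 cup × 4/5 × 227 g/cup ÷ 28.35 g/oz ≈ 12.8 oz
shredded cheddar: 4 oz × 4/5 × 28.35 g/oz ÷ 113 g/cup ≈ 0.8 cup
buttermilk: 60 g × 4/5 ÷ 245 g/cup × 16 tbsp/cup ≈ 3.1 tbsp

water: 6.7 cup; butter: 12.8 oz; shredded cheddar: 0.8 cup; buttermilk: 3.1 tbsp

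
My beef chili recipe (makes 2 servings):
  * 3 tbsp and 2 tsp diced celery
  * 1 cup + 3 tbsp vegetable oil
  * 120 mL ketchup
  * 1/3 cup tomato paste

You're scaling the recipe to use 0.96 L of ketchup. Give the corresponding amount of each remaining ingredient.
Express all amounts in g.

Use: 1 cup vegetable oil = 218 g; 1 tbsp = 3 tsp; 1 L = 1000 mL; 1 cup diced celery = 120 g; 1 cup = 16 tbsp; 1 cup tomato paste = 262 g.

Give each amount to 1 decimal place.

diced celery: 220.0 g; vegetable oil: 2071.0 g; tomato paste: 698.7 g

The original recipe has 0.12 L of ketchup, so the scaling factor is 0.96 ÷ 0.12 = 8.
diced celery: (3 tbsp + 2 tsp = 11/3 tbsp) × 8 ÷ 16 tbsp/cup × 120 g/cup = 220.0 g
vegetable oil: (1 cup + 3 tbsp = 1.1875 cup) × 8 × 218 g/cup = 2071.0 g
tomato paste: 1/3 cup × 8 × 262 g/cup ≈ 698.7 g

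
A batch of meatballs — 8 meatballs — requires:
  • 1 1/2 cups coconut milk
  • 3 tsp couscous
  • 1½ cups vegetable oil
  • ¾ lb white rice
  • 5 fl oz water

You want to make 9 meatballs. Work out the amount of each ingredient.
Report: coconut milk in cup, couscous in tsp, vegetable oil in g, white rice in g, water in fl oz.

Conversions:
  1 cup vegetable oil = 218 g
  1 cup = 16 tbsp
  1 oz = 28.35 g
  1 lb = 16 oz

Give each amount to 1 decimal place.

Scaling factor: 9/8 = 1.125.
coconut milk: 1.5 cup × 9/8 ≈ 1.7 cup
couscous: 3 tsp × 9/8 ≈ 3.4 tsp
vegetable oil: 1.5 cup × 9/8 × 218 g/cup ≈ 367.9 g
white rice: 0.75 lb × 9/8 × 16 oz/lb × 28.35 g/oz ≈ 382.7 g
water: 5 fl oz × 9/8 ≈ 5.6 fl oz

coconut milk: 1.7 cup; couscous: 3.4 tsp; vegetable oil: 367.9 g; white rice: 382.7 g; water: 5.6 fl oz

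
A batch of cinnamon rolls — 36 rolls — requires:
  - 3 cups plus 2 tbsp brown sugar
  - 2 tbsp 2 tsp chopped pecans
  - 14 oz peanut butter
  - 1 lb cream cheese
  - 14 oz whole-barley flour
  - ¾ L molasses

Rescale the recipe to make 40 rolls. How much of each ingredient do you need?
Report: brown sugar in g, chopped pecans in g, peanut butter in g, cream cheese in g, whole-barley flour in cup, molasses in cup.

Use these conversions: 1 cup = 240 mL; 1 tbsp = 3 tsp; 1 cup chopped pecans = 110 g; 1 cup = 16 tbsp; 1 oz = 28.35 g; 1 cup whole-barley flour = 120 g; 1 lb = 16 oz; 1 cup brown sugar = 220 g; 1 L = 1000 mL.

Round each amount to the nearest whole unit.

Scaling factor: 40/36 = 10/9.
brown sugar: (3 cup + 2 tbsp = 3.125 cup) × 10/9 × 220 g/cup ≈ 764 g
chopped pecans: (2 tbsp + 2 tsp = 8/3 tbsp) × 10/9 ÷ 16 tbsp/cup × 110 g/cup ≈ 20 g
peanut butter: 14 oz × 10/9 × 28.35 g/oz = 441 g
cream cheese: 1 lb × 10/9 × 16 oz/lb × 28.35 g/oz = 504 g
whole-barley flour: 14 oz × 10/9 × 28.35 g/oz ÷ 120 g/cup ≈ 4 cup
molasses: 0.75 L × 10/9 × 1000 mL/L ÷ 240 mL/cup ≈ 3 cup

brown sugar: 764 g; chopped pecans: 20 g; peanut butter: 441 g; cream cheese: 504 g; whole-barley flour: 4 cup; molasses: 3 cup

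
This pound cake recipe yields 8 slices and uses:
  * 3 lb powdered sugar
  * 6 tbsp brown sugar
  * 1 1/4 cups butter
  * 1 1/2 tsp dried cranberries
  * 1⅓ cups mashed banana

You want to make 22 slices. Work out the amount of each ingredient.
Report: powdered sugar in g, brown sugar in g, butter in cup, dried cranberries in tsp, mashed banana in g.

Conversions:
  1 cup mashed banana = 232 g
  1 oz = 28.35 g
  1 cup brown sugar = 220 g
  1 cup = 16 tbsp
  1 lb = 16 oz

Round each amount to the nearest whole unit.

Scaling factor: 22/8 = 11/4 = 2.75.
powdered sugar: 3 lb × 11/4 × 16 oz/lb × 28.35 g/oz ≈ 3742 g
brown sugar: 6 tbsp × 11/4 ÷ 16 tbsp/cup × 220 g/cup ≈ 227 g
butter: 1.25 cup × 11/4 ≈ 3 cup
dried cranberries: 1.5 tsp × 11/4 ≈ 4 tsp
mashed banana: 4/3 cup × 11/4 × 232 g/cup ≈ 851 g

powdered sugar: 3742 g; brown sugar: 227 g; butter: 3 cup; dried cranberries: 4 tsp; mashed banana: 851 g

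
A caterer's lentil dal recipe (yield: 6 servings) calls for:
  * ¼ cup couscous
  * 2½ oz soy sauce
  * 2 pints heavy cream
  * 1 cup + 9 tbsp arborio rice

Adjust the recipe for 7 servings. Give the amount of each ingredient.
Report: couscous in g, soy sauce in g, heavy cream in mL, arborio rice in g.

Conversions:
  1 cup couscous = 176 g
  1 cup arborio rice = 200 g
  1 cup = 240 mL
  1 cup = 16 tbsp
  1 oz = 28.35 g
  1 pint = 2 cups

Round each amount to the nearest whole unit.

Scaling factor: 7/6.
couscous: 0.25 cup × 7/6 × 176 g/cup ≈ 51 g
soy sauce: 2.5 oz × 7/6 × 28.35 g/oz ≈ 83 g
heavy cream: 2 pint × 7/6 × 2 cup/pint × 240 mL/cup = 1120 mL
arborio rice: (1 cup + 9 tbsp = 1.5625 cup) × 7/6 × 200 g/cup ≈ 365 g

couscous: 51 g; soy sauce: 83 g; heavy cream: 1120 mL; arborio rice: 365 g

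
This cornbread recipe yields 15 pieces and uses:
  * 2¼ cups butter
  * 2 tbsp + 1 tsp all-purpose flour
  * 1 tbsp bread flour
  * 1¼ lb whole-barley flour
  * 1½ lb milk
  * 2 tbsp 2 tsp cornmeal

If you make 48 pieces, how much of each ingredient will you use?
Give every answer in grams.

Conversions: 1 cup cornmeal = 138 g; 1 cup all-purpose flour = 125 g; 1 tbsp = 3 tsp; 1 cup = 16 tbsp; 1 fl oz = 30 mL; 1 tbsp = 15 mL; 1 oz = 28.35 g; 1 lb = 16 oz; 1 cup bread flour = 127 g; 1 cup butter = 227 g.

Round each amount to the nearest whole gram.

Scaling factor: 48/15 = 16/5 = 3.2.
butter: 2.25 cup × 16/5 × 227 g/cup ≈ 1634 g
all-purpose flour: (2 tbsp + 1 tsp = 7/3 tbsp) × 16/5 ÷ 16 tbsp/cup × 125 g/cup ≈ 58 g
bread flour: 1 tbsp × 16/5 ÷ 16 tbsp/cup × 127 g/cup ≈ 25 g
whole-barley flour: 1.25 lb × 16/5 × 16 oz/lb × 28.35 g/oz ≈ 1814 g
milk: 1.5 lb × 16/5 × 16 oz/lb × 28.35 g/oz ≈ 2177 g
cornmeal: (2 tbsp + 2 tsp = 8/3 tbsp) × 16/5 ÷ 16 tbsp/cup × 138 g/cup ≈ 74 g

butter: 1634 g; all-purpose flour: 58 g; bread flour: 25 g; whole-barley flour: 1814 g; milk: 2177 g; cornmeal: 74 g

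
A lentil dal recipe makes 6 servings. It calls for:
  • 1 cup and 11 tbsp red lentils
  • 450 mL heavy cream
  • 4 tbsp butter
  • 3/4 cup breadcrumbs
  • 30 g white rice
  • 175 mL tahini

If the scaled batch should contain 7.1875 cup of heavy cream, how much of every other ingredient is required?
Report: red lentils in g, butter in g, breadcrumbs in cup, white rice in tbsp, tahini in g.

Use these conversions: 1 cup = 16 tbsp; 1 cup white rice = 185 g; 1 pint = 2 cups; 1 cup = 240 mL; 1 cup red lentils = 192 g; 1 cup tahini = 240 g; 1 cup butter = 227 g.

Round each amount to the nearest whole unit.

The original recipe has 1.875 cup of heavy cream, so the scaling factor is 7.1875 ÷ 1.875 = 23/6.
red lentils: (1 cup + 11 tbsp = 1.6875 cup) × 23/6 × 192 g/cup = 1242 g
butter: 4 tbsp × 23/6 ÷ 16 tbsp/cup × 227 g/cup ≈ 218 g
breadcrumbs: 0.75 cup × 23/6 ≈ 3 cup
white rice: 30 g × 23/6 ÷ 185 g/cup × 16 tbsp/cup ≈ 10 tbsp
tahini: 175 mL × 23/6 ÷ 240 mL/cup × 240 g/cup ≈ 671 g

red lentils: 1242 g; butter: 218 g; breadcrumbs: 3 cup; white rice: 10 tbsp; tahini: 671 g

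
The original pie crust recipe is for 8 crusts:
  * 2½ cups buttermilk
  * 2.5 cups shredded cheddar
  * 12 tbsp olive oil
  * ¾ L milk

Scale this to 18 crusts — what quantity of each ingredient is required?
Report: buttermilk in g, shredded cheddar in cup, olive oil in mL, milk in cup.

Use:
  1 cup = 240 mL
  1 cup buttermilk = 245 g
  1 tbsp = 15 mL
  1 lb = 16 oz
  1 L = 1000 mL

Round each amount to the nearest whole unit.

buttermilk: 1378 g; shredded cheddar: 6 cup; olive oil: 405 mL; milk: 7 cup

Scaling factor: 18/8 = 9/4 = 2.25.
buttermilk: 2.5 cup × 9/4 × 245 g/cup ≈ 1378 g
shredded cheddar: 2.5 cup × 9/4 ≈ 6 cup
olive oil: 12 tbsp × 9/4 × 15 mL/tbsp = 405 mL
milk: 0.75 L × 9/4 × 1000 mL/L ÷ 240 mL/cup ≈ 7 cup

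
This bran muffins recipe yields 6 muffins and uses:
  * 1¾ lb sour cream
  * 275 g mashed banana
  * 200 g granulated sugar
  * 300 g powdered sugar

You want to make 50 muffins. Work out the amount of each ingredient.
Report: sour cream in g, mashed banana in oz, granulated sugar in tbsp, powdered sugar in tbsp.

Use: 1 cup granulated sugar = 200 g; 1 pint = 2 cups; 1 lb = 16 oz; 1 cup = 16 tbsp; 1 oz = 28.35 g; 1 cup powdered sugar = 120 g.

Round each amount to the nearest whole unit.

Scaling factor: 50/6 = 25/3.
sour cream: 1.75 lb × 25/3 × 16 oz/lb × 28.35 g/oz = 6615 g
mashed banana: 275 g × 25/3 ÷ 28.35 g/oz ≈ 81 oz
granulated sugar: 200 g × 25/3 ÷ 200 g/cup × 16 tbsp/cup ≈ 133 tbsp
powdered sugar: 300 g × 25/3 ÷ 120 g/cup × 16 tbsp/cup ≈ 333 tbsp

sour cream: 6615 g; mashed banana: 81 oz; granulated sugar: 133 tbsp; powdered sugar: 333 tbsp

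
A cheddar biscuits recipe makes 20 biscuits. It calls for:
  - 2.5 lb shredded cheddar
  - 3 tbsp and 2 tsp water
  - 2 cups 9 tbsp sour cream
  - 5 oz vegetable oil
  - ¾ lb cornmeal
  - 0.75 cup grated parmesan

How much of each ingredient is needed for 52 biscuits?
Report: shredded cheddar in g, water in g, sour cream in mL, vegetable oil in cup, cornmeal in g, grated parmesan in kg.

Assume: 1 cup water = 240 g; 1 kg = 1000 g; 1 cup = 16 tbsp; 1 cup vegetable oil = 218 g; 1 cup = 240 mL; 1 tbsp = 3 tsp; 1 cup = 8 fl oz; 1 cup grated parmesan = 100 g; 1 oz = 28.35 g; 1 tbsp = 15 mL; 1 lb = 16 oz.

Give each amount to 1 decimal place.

shredded cheddar: 2948.4 g; water: 143.0 g; sour cream: 1599.0 mL; vegetable oil: 1.7 cup; cornmeal: 884.5 g; grated parmesan: 0.2 kg

Scaling factor: 52/20 = 13/5 = 2.6.
shredded cheddar: 2.5 lb × 13/5 × 16 oz/lb × 28.35 g/oz = 2948.4 g
water: (3 tbsp + 2 tsp = 11/3 tbsp) × 13/5 ÷ 16 tbsp/cup × 240 g/cup = 143.0 g
sour cream: (2 cup + 9 tbsp = 2.5625 cup) × 13/5 × 240 mL/cup = 1599.0 mL
vegetable oil: 5 oz × 13/5 × 28.35 g/oz ÷ 218 g/cup ≈ 1.7 cup
cornmeal: 0.75 lb × 13/5 × 16 oz/lb × 28.35 g/oz ≈ 884.5 g
grated parmesan: 0.75 cup × 13/5 × 100 g/cup ÷ 1000 g/kg ≈ 0.2 kg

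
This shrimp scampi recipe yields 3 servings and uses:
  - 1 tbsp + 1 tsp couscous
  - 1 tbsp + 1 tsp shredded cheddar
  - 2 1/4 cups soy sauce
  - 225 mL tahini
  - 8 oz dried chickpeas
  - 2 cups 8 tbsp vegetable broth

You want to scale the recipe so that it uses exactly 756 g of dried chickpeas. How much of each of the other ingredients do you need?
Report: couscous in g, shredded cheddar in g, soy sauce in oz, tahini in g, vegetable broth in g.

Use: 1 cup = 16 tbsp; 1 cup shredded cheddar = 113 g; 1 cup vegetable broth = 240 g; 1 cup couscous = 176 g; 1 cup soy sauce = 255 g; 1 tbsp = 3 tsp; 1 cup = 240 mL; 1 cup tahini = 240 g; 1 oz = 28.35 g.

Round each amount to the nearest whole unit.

couscous: 49 g; shredded cheddar: 31 g; soy sauce: 67 oz; tahini: 750 g; vegetable broth: 2000 g

The original recipe has 226.8 g of dried chickpeas, so the scaling factor is 756 ÷ 226.8 = 10/3.
couscous: (1 tbsp + 1 tsp = 4/3 tbsp) × 10/3 ÷ 16 tbsp/cup × 176 g/cup ≈ 49 g
shredded cheddar: (1 tbsp + 1 tsp = 4/3 tbsp) × 10/3 ÷ 16 tbsp/cup × 113 g/cup ≈ 31 g
soy sauce: 2.25 cup × 10/3 × 255 g/cup ÷ 28.35 g/oz ≈ 67 oz
tahini: 225 mL × 10/3 ÷ 240 mL/cup × 240 g/cup = 750 g
vegetable broth: (2 cup + 8 tbsp = 2.5 cup) × 10/3 × 240 g/cup = 2000 g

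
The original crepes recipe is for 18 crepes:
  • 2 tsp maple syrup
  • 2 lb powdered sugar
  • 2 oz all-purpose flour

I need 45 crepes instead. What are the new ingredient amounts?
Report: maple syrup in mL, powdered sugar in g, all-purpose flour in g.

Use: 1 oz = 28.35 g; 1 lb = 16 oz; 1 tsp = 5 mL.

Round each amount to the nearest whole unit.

Scaling factor: 45/18 = 5/2 = 2.5.
maple syrup: 2 tsp × 5/2 × 5 mL/tsp = 25 mL
powdered sugar: 2 lb × 5/2 × 16 oz/lb × 28.35 g/oz = 2268 g
all-purpose flour: 2 oz × 5/2 × 28.35 g/oz ≈ 142 g

maple syrup: 25 mL; powdered sugar: 2268 g; all-purpose flour: 142 g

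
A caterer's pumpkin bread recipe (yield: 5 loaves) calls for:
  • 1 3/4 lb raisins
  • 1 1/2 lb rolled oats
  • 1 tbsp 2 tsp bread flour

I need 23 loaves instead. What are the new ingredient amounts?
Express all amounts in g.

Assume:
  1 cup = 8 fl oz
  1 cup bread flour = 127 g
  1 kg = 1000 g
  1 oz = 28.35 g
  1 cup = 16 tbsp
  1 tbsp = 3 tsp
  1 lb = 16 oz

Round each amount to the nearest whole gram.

Scaling factor: 23/5 = 4.6.
raisins: 1.75 lb × 23/5 × 16 oz/lb × 28.35 g/oz ≈ 3651 g
rolled oats: 1.5 lb × 23/5 × 16 oz/lb × 28.35 g/oz ≈ 3130 g
bread flour: (1 tbsp + 2 tsp = 5/3 tbsp) × 23/5 ÷ 16 tbsp/cup × 127 g/cup ≈ 61 g

raisins: 3651 g; rolled oats: 3130 g; bread flour: 61 g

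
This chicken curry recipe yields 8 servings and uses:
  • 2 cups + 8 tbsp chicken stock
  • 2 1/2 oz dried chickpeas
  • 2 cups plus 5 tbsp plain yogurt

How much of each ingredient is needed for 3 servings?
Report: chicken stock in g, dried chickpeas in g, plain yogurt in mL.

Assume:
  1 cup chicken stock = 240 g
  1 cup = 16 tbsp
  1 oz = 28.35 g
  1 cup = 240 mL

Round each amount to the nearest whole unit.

Scaling factor: 3/8 = 0.375.
chicken stock: (2 cup + 8 tbsp = 2.5 cup) × 3/8 × 240 g/cup = 225 g
dried chickpeas: 2.5 oz × 3/8 × 28.35 g/oz ≈ 27 g
plain yogurt: (2 cup + 5 tbsp = 2.3125 cup) × 3/8 × 240 mL/cup ≈ 208 mL

chicken stock: 225 g; dried chickpeas: 27 g; plain yogurt: 208 mL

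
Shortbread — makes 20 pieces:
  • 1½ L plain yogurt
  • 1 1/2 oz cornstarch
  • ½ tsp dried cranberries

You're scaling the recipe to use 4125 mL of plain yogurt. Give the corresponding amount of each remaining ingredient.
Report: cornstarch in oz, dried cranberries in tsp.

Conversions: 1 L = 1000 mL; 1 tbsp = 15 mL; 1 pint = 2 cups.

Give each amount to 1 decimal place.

cornstarch: 4.1 oz; dried cranberries: 1.4 tsp

The original recipe has 1500 mL of plain yogurt, so the scaling factor is 4125 ÷ 1500 = 11/4 = 2.75.
cornstarch: 1.5 oz × 11/4 ≈ 4.1 oz
dried cranberries: 0.5 tsp × 11/4 ≈ 1.4 tsp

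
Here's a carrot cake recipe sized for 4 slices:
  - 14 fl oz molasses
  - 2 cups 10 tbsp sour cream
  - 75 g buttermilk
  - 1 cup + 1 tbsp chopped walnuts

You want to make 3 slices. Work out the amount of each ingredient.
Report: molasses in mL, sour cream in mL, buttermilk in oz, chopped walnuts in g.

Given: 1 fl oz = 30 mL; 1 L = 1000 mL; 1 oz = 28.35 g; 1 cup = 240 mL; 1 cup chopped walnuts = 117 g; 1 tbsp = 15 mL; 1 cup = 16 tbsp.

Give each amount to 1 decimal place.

Scaling factor: 3/4 = 0.75.
molasses: 14 fl oz × 3/4 × 30 mL/fl oz = 315.0 mL
sour cream: (2 cup + 10 tbsp = 2.625 cup) × 3/4 × 240 mL/cup = 472.5 mL
buttermilk: 75 g × 3/4 ÷ 28.35 g/oz ≈ 2.0 oz
chopped walnuts: (1 cup + 1 tbsp = 1.0625 cup) × 3/4 × 117 g/cup ≈ 93.2 g

molasses: 315.0 mL; sour cream: 472.5 mL; buttermilk: 2.0 oz; chopped walnuts: 93.2 g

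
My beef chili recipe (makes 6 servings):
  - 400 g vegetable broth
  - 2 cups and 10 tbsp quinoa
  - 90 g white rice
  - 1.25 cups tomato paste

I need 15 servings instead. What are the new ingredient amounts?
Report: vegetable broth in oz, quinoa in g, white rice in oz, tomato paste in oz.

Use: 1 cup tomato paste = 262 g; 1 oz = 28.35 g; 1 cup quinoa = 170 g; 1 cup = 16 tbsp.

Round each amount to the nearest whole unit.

vegetable broth: 35 oz; quinoa: 1116 g; white rice: 8 oz; tomato paste: 29 oz

Scaling factor: 15/6 = 5/2 = 2.5.
vegetable broth: 400 g × 5/2 ÷ 28.35 g/oz ≈ 35 oz
quinoa: (2 cup + 10 tbsp = 2.625 cup) × 5/2 × 170 g/cup ≈ 1116 g
white rice: 90 g × 5/2 ÷ 28.35 g/oz ≈ 8 oz
tomato paste: 1.25 cup × 5/2 × 262 g/cup ÷ 28.35 g/oz ≈ 29 oz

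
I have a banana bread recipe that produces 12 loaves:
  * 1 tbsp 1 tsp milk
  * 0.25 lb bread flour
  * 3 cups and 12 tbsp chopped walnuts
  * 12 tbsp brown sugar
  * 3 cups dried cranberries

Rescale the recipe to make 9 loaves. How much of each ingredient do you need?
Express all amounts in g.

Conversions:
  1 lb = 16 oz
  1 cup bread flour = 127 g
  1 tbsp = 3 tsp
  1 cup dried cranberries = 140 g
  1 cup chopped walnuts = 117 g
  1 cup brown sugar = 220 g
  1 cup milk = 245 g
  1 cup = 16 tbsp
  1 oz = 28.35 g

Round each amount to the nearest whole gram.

Scaling factor: 9/12 = 3/4 = 0.75.
milk: (1 tbsp + 1 tsp = 4/3 tbsp) × 3/4 ÷ 16 tbsp/cup × 245 g/cup ≈ 15 g
bread flour: 0.25 lb × 3/4 × 16 oz/lb × 28.35 g/oz ≈ 85 g
chopped walnuts: (3 cup + 12 tbsp = 3.75 cup) × 3/4 × 117 g/cup ≈ 329 g
brown sugar: 12 tbsp × 3/4 ÷ 16 tbsp/cup × 220 g/cup ≈ 124 g
dried cranberries: 3 cup × 3/4 × 140 g/cup = 315 g

milk: 15 g; bread flour: 85 g; chopped walnuts: 329 g; brown sugar: 124 g; dried cranberries: 315 g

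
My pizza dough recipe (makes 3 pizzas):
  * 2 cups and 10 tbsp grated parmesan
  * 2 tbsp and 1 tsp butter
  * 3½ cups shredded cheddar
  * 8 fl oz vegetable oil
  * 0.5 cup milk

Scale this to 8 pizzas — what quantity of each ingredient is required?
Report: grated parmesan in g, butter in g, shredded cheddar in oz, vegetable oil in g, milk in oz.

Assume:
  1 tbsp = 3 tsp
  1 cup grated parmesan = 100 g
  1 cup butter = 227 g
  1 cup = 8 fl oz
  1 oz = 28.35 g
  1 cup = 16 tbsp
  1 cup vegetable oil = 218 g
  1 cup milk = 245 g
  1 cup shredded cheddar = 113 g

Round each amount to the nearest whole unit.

Scaling factor: 8/3.
grated parmesan: (2 cup + 10 tbsp = 2.625 cup) × 8/3 × 100 g/cup = 700 g
butter: (2 tbsp + 1 tsp = 7/3 tbsp) × 8/3 ÷ 16 tbsp/cup × 227 g/cup ≈ 88 g
shredded cheddar: 3.5 cup × 8/3 × 113 g/cup ÷ 28.35 g/oz ≈ 37 oz
vegetable oil: 8 fl oz × 8/3 ÷ 8 fl oz/cup × 218 g/cup ≈ 581 g
milk: 0.5 cup × 8/3 × 245 g/cup ÷ 28.35 g/oz ≈ 12 oz

grated parmesan: 700 g; butter: 88 g; shredded cheddar: 37 oz; vegetable oil: 581 g; milk: 12 oz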